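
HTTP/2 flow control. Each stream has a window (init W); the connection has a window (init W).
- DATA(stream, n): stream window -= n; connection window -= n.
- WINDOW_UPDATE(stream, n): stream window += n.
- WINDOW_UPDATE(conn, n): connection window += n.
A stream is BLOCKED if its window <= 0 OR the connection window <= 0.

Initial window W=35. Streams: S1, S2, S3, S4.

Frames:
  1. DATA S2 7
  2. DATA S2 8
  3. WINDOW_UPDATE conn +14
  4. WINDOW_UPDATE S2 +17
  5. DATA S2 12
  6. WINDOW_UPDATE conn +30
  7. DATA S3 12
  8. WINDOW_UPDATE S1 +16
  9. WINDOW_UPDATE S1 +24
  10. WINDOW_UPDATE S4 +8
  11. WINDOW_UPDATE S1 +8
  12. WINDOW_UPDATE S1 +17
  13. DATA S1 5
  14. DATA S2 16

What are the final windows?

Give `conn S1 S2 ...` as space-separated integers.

Answer: 19 95 9 23 43

Derivation:
Op 1: conn=28 S1=35 S2=28 S3=35 S4=35 blocked=[]
Op 2: conn=20 S1=35 S2=20 S3=35 S4=35 blocked=[]
Op 3: conn=34 S1=35 S2=20 S3=35 S4=35 blocked=[]
Op 4: conn=34 S1=35 S2=37 S3=35 S4=35 blocked=[]
Op 5: conn=22 S1=35 S2=25 S3=35 S4=35 blocked=[]
Op 6: conn=52 S1=35 S2=25 S3=35 S4=35 blocked=[]
Op 7: conn=40 S1=35 S2=25 S3=23 S4=35 blocked=[]
Op 8: conn=40 S1=51 S2=25 S3=23 S4=35 blocked=[]
Op 9: conn=40 S1=75 S2=25 S3=23 S4=35 blocked=[]
Op 10: conn=40 S1=75 S2=25 S3=23 S4=43 blocked=[]
Op 11: conn=40 S1=83 S2=25 S3=23 S4=43 blocked=[]
Op 12: conn=40 S1=100 S2=25 S3=23 S4=43 blocked=[]
Op 13: conn=35 S1=95 S2=25 S3=23 S4=43 blocked=[]
Op 14: conn=19 S1=95 S2=9 S3=23 S4=43 blocked=[]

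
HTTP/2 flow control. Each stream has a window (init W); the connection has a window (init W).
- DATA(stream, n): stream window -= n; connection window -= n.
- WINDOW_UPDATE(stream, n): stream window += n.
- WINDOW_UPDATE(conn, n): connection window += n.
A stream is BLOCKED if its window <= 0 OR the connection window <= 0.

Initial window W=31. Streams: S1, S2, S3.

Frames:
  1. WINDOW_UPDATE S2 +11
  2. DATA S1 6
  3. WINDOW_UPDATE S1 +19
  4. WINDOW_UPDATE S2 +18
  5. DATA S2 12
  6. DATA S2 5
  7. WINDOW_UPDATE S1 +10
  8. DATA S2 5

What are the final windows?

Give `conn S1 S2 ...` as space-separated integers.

Answer: 3 54 38 31

Derivation:
Op 1: conn=31 S1=31 S2=42 S3=31 blocked=[]
Op 2: conn=25 S1=25 S2=42 S3=31 blocked=[]
Op 3: conn=25 S1=44 S2=42 S3=31 blocked=[]
Op 4: conn=25 S1=44 S2=60 S3=31 blocked=[]
Op 5: conn=13 S1=44 S2=48 S3=31 blocked=[]
Op 6: conn=8 S1=44 S2=43 S3=31 blocked=[]
Op 7: conn=8 S1=54 S2=43 S3=31 blocked=[]
Op 8: conn=3 S1=54 S2=38 S3=31 blocked=[]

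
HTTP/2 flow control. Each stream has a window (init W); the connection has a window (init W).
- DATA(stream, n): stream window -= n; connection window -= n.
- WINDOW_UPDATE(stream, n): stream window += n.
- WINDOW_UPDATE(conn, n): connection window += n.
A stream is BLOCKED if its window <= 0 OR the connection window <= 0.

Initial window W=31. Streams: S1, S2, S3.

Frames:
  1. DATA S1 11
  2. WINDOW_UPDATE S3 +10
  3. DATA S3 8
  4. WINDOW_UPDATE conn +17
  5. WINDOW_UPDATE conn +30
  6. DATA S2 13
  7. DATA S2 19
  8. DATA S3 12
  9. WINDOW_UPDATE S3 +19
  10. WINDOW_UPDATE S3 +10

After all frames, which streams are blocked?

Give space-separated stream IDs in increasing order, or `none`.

Op 1: conn=20 S1=20 S2=31 S3=31 blocked=[]
Op 2: conn=20 S1=20 S2=31 S3=41 blocked=[]
Op 3: conn=12 S1=20 S2=31 S3=33 blocked=[]
Op 4: conn=29 S1=20 S2=31 S3=33 blocked=[]
Op 5: conn=59 S1=20 S2=31 S3=33 blocked=[]
Op 6: conn=46 S1=20 S2=18 S3=33 blocked=[]
Op 7: conn=27 S1=20 S2=-1 S3=33 blocked=[2]
Op 8: conn=15 S1=20 S2=-1 S3=21 blocked=[2]
Op 9: conn=15 S1=20 S2=-1 S3=40 blocked=[2]
Op 10: conn=15 S1=20 S2=-1 S3=50 blocked=[2]

Answer: S2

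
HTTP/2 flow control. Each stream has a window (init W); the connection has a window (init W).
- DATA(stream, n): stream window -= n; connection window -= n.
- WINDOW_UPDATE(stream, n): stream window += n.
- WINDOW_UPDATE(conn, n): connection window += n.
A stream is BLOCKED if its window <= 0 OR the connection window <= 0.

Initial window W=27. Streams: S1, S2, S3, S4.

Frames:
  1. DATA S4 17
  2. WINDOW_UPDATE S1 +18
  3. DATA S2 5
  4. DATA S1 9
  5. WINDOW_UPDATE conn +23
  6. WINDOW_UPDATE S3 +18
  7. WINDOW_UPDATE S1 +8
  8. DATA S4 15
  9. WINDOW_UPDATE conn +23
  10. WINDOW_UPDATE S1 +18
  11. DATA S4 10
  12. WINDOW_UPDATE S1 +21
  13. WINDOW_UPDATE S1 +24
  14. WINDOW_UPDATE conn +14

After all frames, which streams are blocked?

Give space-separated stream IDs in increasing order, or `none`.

Op 1: conn=10 S1=27 S2=27 S3=27 S4=10 blocked=[]
Op 2: conn=10 S1=45 S2=27 S3=27 S4=10 blocked=[]
Op 3: conn=5 S1=45 S2=22 S3=27 S4=10 blocked=[]
Op 4: conn=-4 S1=36 S2=22 S3=27 S4=10 blocked=[1, 2, 3, 4]
Op 5: conn=19 S1=36 S2=22 S3=27 S4=10 blocked=[]
Op 6: conn=19 S1=36 S2=22 S3=45 S4=10 blocked=[]
Op 7: conn=19 S1=44 S2=22 S3=45 S4=10 blocked=[]
Op 8: conn=4 S1=44 S2=22 S3=45 S4=-5 blocked=[4]
Op 9: conn=27 S1=44 S2=22 S3=45 S4=-5 blocked=[4]
Op 10: conn=27 S1=62 S2=22 S3=45 S4=-5 blocked=[4]
Op 11: conn=17 S1=62 S2=22 S3=45 S4=-15 blocked=[4]
Op 12: conn=17 S1=83 S2=22 S3=45 S4=-15 blocked=[4]
Op 13: conn=17 S1=107 S2=22 S3=45 S4=-15 blocked=[4]
Op 14: conn=31 S1=107 S2=22 S3=45 S4=-15 blocked=[4]

Answer: S4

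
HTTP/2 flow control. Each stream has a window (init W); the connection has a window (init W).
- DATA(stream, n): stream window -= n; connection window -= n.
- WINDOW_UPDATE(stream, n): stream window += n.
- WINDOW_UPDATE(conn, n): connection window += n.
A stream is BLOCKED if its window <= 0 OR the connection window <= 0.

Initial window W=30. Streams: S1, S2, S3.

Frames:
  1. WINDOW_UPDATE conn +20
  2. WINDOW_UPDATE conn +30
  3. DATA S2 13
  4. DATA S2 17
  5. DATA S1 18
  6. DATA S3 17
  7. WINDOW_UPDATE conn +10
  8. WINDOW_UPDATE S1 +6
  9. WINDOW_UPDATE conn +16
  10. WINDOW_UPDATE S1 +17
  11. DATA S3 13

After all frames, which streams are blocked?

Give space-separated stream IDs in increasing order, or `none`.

Op 1: conn=50 S1=30 S2=30 S3=30 blocked=[]
Op 2: conn=80 S1=30 S2=30 S3=30 blocked=[]
Op 3: conn=67 S1=30 S2=17 S3=30 blocked=[]
Op 4: conn=50 S1=30 S2=0 S3=30 blocked=[2]
Op 5: conn=32 S1=12 S2=0 S3=30 blocked=[2]
Op 6: conn=15 S1=12 S2=0 S3=13 blocked=[2]
Op 7: conn=25 S1=12 S2=0 S3=13 blocked=[2]
Op 8: conn=25 S1=18 S2=0 S3=13 blocked=[2]
Op 9: conn=41 S1=18 S2=0 S3=13 blocked=[2]
Op 10: conn=41 S1=35 S2=0 S3=13 blocked=[2]
Op 11: conn=28 S1=35 S2=0 S3=0 blocked=[2, 3]

Answer: S2 S3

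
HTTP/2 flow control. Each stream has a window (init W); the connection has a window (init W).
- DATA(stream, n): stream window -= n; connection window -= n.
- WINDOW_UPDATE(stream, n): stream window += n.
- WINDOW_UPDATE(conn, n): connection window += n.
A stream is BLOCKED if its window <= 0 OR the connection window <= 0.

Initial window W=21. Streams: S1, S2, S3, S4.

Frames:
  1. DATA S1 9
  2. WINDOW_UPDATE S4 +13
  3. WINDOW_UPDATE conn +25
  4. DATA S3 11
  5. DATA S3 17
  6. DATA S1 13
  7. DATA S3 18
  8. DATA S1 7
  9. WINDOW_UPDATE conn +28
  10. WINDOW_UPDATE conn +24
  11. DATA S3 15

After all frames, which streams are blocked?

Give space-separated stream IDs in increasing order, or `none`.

Answer: S1 S3

Derivation:
Op 1: conn=12 S1=12 S2=21 S3=21 S4=21 blocked=[]
Op 2: conn=12 S1=12 S2=21 S3=21 S4=34 blocked=[]
Op 3: conn=37 S1=12 S2=21 S3=21 S4=34 blocked=[]
Op 4: conn=26 S1=12 S2=21 S3=10 S4=34 blocked=[]
Op 5: conn=9 S1=12 S2=21 S3=-7 S4=34 blocked=[3]
Op 6: conn=-4 S1=-1 S2=21 S3=-7 S4=34 blocked=[1, 2, 3, 4]
Op 7: conn=-22 S1=-1 S2=21 S3=-25 S4=34 blocked=[1, 2, 3, 4]
Op 8: conn=-29 S1=-8 S2=21 S3=-25 S4=34 blocked=[1, 2, 3, 4]
Op 9: conn=-1 S1=-8 S2=21 S3=-25 S4=34 blocked=[1, 2, 3, 4]
Op 10: conn=23 S1=-8 S2=21 S3=-25 S4=34 blocked=[1, 3]
Op 11: conn=8 S1=-8 S2=21 S3=-40 S4=34 blocked=[1, 3]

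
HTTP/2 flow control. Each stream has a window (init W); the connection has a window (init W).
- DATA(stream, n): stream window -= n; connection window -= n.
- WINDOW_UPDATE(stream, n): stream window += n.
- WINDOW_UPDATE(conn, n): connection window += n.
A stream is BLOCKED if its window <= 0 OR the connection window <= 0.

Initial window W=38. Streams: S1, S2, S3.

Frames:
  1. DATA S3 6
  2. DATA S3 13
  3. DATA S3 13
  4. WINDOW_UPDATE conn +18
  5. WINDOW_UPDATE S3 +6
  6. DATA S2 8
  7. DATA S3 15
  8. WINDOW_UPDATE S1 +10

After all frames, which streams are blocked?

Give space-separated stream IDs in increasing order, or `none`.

Answer: S3

Derivation:
Op 1: conn=32 S1=38 S2=38 S3=32 blocked=[]
Op 2: conn=19 S1=38 S2=38 S3=19 blocked=[]
Op 3: conn=6 S1=38 S2=38 S3=6 blocked=[]
Op 4: conn=24 S1=38 S2=38 S3=6 blocked=[]
Op 5: conn=24 S1=38 S2=38 S3=12 blocked=[]
Op 6: conn=16 S1=38 S2=30 S3=12 blocked=[]
Op 7: conn=1 S1=38 S2=30 S3=-3 blocked=[3]
Op 8: conn=1 S1=48 S2=30 S3=-3 blocked=[3]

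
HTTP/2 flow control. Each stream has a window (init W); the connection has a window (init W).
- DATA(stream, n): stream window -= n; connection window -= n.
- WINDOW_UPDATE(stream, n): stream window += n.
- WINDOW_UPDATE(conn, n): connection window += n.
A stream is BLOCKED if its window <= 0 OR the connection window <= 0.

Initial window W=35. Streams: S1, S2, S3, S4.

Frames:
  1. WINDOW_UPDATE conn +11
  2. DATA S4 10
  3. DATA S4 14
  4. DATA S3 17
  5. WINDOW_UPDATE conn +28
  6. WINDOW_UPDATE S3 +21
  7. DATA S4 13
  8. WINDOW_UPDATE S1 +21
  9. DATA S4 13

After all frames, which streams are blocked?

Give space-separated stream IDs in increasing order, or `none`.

Answer: S4

Derivation:
Op 1: conn=46 S1=35 S2=35 S3=35 S4=35 blocked=[]
Op 2: conn=36 S1=35 S2=35 S3=35 S4=25 blocked=[]
Op 3: conn=22 S1=35 S2=35 S3=35 S4=11 blocked=[]
Op 4: conn=5 S1=35 S2=35 S3=18 S4=11 blocked=[]
Op 5: conn=33 S1=35 S2=35 S3=18 S4=11 blocked=[]
Op 6: conn=33 S1=35 S2=35 S3=39 S4=11 blocked=[]
Op 7: conn=20 S1=35 S2=35 S3=39 S4=-2 blocked=[4]
Op 8: conn=20 S1=56 S2=35 S3=39 S4=-2 blocked=[4]
Op 9: conn=7 S1=56 S2=35 S3=39 S4=-15 blocked=[4]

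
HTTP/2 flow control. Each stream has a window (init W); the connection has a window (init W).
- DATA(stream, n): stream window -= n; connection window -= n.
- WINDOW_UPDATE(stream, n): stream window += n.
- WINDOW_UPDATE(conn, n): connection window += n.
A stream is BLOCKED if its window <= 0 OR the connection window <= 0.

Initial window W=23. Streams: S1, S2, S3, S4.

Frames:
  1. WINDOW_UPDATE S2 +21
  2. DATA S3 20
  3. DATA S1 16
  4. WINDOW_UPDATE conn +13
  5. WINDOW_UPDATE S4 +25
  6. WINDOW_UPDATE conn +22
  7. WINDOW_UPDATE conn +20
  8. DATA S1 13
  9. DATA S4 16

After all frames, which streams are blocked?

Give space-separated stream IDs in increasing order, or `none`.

Answer: S1

Derivation:
Op 1: conn=23 S1=23 S2=44 S3=23 S4=23 blocked=[]
Op 2: conn=3 S1=23 S2=44 S3=3 S4=23 blocked=[]
Op 3: conn=-13 S1=7 S2=44 S3=3 S4=23 blocked=[1, 2, 3, 4]
Op 4: conn=0 S1=7 S2=44 S3=3 S4=23 blocked=[1, 2, 3, 4]
Op 5: conn=0 S1=7 S2=44 S3=3 S4=48 blocked=[1, 2, 3, 4]
Op 6: conn=22 S1=7 S2=44 S3=3 S4=48 blocked=[]
Op 7: conn=42 S1=7 S2=44 S3=3 S4=48 blocked=[]
Op 8: conn=29 S1=-6 S2=44 S3=3 S4=48 blocked=[1]
Op 9: conn=13 S1=-6 S2=44 S3=3 S4=32 blocked=[1]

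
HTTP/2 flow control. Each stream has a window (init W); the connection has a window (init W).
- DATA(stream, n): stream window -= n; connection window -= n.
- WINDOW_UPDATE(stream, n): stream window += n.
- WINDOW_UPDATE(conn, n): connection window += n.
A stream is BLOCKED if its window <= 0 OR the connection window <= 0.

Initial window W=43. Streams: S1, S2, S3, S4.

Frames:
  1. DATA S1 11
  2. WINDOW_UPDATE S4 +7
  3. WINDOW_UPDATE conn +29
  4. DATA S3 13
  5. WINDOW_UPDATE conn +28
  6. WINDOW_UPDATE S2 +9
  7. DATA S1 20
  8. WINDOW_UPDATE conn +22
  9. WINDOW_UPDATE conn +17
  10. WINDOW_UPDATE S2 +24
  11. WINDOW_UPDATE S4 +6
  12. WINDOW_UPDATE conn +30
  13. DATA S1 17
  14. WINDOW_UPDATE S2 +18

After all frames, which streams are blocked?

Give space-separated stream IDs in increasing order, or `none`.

Op 1: conn=32 S1=32 S2=43 S3=43 S4=43 blocked=[]
Op 2: conn=32 S1=32 S2=43 S3=43 S4=50 blocked=[]
Op 3: conn=61 S1=32 S2=43 S3=43 S4=50 blocked=[]
Op 4: conn=48 S1=32 S2=43 S3=30 S4=50 blocked=[]
Op 5: conn=76 S1=32 S2=43 S3=30 S4=50 blocked=[]
Op 6: conn=76 S1=32 S2=52 S3=30 S4=50 blocked=[]
Op 7: conn=56 S1=12 S2=52 S3=30 S4=50 blocked=[]
Op 8: conn=78 S1=12 S2=52 S3=30 S4=50 blocked=[]
Op 9: conn=95 S1=12 S2=52 S3=30 S4=50 blocked=[]
Op 10: conn=95 S1=12 S2=76 S3=30 S4=50 blocked=[]
Op 11: conn=95 S1=12 S2=76 S3=30 S4=56 blocked=[]
Op 12: conn=125 S1=12 S2=76 S3=30 S4=56 blocked=[]
Op 13: conn=108 S1=-5 S2=76 S3=30 S4=56 blocked=[1]
Op 14: conn=108 S1=-5 S2=94 S3=30 S4=56 blocked=[1]

Answer: S1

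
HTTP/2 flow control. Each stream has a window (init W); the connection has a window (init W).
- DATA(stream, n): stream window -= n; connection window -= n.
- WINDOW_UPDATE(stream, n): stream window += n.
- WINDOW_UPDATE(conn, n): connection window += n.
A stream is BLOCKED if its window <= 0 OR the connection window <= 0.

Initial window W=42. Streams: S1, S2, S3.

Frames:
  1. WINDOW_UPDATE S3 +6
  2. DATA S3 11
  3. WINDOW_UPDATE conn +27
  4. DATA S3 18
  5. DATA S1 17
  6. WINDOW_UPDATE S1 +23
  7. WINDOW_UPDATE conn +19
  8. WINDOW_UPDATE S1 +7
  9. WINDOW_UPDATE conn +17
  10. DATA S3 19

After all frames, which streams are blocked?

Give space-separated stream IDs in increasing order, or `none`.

Answer: S3

Derivation:
Op 1: conn=42 S1=42 S2=42 S3=48 blocked=[]
Op 2: conn=31 S1=42 S2=42 S3=37 blocked=[]
Op 3: conn=58 S1=42 S2=42 S3=37 blocked=[]
Op 4: conn=40 S1=42 S2=42 S3=19 blocked=[]
Op 5: conn=23 S1=25 S2=42 S3=19 blocked=[]
Op 6: conn=23 S1=48 S2=42 S3=19 blocked=[]
Op 7: conn=42 S1=48 S2=42 S3=19 blocked=[]
Op 8: conn=42 S1=55 S2=42 S3=19 blocked=[]
Op 9: conn=59 S1=55 S2=42 S3=19 blocked=[]
Op 10: conn=40 S1=55 S2=42 S3=0 blocked=[3]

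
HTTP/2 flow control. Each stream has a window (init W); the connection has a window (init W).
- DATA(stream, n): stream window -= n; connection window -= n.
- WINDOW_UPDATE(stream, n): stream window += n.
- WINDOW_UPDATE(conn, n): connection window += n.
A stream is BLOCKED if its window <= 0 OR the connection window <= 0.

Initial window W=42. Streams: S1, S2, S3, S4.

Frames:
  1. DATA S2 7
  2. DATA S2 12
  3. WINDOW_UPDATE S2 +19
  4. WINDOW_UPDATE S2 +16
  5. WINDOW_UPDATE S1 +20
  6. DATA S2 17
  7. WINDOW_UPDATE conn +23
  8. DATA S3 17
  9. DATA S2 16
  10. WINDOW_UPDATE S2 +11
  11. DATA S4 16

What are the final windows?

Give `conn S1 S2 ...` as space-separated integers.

Answer: -20 62 36 25 26

Derivation:
Op 1: conn=35 S1=42 S2=35 S3=42 S4=42 blocked=[]
Op 2: conn=23 S1=42 S2=23 S3=42 S4=42 blocked=[]
Op 3: conn=23 S1=42 S2=42 S3=42 S4=42 blocked=[]
Op 4: conn=23 S1=42 S2=58 S3=42 S4=42 blocked=[]
Op 5: conn=23 S1=62 S2=58 S3=42 S4=42 blocked=[]
Op 6: conn=6 S1=62 S2=41 S3=42 S4=42 blocked=[]
Op 7: conn=29 S1=62 S2=41 S3=42 S4=42 blocked=[]
Op 8: conn=12 S1=62 S2=41 S3=25 S4=42 blocked=[]
Op 9: conn=-4 S1=62 S2=25 S3=25 S4=42 blocked=[1, 2, 3, 4]
Op 10: conn=-4 S1=62 S2=36 S3=25 S4=42 blocked=[1, 2, 3, 4]
Op 11: conn=-20 S1=62 S2=36 S3=25 S4=26 blocked=[1, 2, 3, 4]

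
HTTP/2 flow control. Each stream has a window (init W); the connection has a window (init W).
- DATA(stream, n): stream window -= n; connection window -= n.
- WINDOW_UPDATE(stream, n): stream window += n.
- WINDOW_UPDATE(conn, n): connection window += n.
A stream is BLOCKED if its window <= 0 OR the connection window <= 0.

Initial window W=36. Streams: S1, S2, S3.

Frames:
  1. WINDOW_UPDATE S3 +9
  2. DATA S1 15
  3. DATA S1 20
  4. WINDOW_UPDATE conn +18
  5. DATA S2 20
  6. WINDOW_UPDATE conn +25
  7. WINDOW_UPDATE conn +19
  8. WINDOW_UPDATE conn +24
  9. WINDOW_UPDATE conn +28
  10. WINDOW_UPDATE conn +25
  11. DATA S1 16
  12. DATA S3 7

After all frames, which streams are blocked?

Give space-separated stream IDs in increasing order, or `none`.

Answer: S1

Derivation:
Op 1: conn=36 S1=36 S2=36 S3=45 blocked=[]
Op 2: conn=21 S1=21 S2=36 S3=45 blocked=[]
Op 3: conn=1 S1=1 S2=36 S3=45 blocked=[]
Op 4: conn=19 S1=1 S2=36 S3=45 blocked=[]
Op 5: conn=-1 S1=1 S2=16 S3=45 blocked=[1, 2, 3]
Op 6: conn=24 S1=1 S2=16 S3=45 blocked=[]
Op 7: conn=43 S1=1 S2=16 S3=45 blocked=[]
Op 8: conn=67 S1=1 S2=16 S3=45 blocked=[]
Op 9: conn=95 S1=1 S2=16 S3=45 blocked=[]
Op 10: conn=120 S1=1 S2=16 S3=45 blocked=[]
Op 11: conn=104 S1=-15 S2=16 S3=45 blocked=[1]
Op 12: conn=97 S1=-15 S2=16 S3=38 blocked=[1]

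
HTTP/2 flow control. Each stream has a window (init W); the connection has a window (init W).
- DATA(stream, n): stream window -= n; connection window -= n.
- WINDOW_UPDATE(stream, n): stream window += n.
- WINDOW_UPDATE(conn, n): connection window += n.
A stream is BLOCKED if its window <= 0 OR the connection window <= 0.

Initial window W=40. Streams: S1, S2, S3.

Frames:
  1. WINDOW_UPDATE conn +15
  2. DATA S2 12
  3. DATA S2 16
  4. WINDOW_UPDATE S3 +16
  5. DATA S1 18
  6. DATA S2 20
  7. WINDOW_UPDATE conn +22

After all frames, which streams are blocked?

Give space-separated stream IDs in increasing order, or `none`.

Answer: S2

Derivation:
Op 1: conn=55 S1=40 S2=40 S3=40 blocked=[]
Op 2: conn=43 S1=40 S2=28 S3=40 blocked=[]
Op 3: conn=27 S1=40 S2=12 S3=40 blocked=[]
Op 4: conn=27 S1=40 S2=12 S3=56 blocked=[]
Op 5: conn=9 S1=22 S2=12 S3=56 blocked=[]
Op 6: conn=-11 S1=22 S2=-8 S3=56 blocked=[1, 2, 3]
Op 7: conn=11 S1=22 S2=-8 S3=56 blocked=[2]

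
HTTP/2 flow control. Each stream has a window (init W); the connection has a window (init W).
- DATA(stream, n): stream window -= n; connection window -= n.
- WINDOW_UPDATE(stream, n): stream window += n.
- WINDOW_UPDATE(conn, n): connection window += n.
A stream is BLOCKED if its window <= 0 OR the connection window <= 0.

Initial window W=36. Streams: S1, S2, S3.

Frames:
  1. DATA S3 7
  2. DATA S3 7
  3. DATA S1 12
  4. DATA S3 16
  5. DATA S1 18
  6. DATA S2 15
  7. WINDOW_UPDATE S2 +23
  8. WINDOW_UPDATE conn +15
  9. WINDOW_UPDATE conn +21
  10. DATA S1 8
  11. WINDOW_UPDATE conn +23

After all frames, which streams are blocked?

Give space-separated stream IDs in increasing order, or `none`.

Op 1: conn=29 S1=36 S2=36 S3=29 blocked=[]
Op 2: conn=22 S1=36 S2=36 S3=22 blocked=[]
Op 3: conn=10 S1=24 S2=36 S3=22 blocked=[]
Op 4: conn=-6 S1=24 S2=36 S3=6 blocked=[1, 2, 3]
Op 5: conn=-24 S1=6 S2=36 S3=6 blocked=[1, 2, 3]
Op 6: conn=-39 S1=6 S2=21 S3=6 blocked=[1, 2, 3]
Op 7: conn=-39 S1=6 S2=44 S3=6 blocked=[1, 2, 3]
Op 8: conn=-24 S1=6 S2=44 S3=6 blocked=[1, 2, 3]
Op 9: conn=-3 S1=6 S2=44 S3=6 blocked=[1, 2, 3]
Op 10: conn=-11 S1=-2 S2=44 S3=6 blocked=[1, 2, 3]
Op 11: conn=12 S1=-2 S2=44 S3=6 blocked=[1]

Answer: S1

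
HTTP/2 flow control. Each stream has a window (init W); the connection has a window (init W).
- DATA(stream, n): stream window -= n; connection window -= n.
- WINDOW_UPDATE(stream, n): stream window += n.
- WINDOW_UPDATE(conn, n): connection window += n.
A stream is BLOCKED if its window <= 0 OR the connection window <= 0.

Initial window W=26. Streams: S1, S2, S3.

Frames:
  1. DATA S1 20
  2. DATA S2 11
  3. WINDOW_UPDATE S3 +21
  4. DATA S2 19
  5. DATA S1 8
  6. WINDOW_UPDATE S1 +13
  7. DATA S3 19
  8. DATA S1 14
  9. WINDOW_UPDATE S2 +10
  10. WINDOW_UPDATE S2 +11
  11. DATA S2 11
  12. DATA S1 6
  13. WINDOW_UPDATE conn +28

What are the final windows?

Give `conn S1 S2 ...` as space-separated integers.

Op 1: conn=6 S1=6 S2=26 S3=26 blocked=[]
Op 2: conn=-5 S1=6 S2=15 S3=26 blocked=[1, 2, 3]
Op 3: conn=-5 S1=6 S2=15 S3=47 blocked=[1, 2, 3]
Op 4: conn=-24 S1=6 S2=-4 S3=47 blocked=[1, 2, 3]
Op 5: conn=-32 S1=-2 S2=-4 S3=47 blocked=[1, 2, 3]
Op 6: conn=-32 S1=11 S2=-4 S3=47 blocked=[1, 2, 3]
Op 7: conn=-51 S1=11 S2=-4 S3=28 blocked=[1, 2, 3]
Op 8: conn=-65 S1=-3 S2=-4 S3=28 blocked=[1, 2, 3]
Op 9: conn=-65 S1=-3 S2=6 S3=28 blocked=[1, 2, 3]
Op 10: conn=-65 S1=-3 S2=17 S3=28 blocked=[1, 2, 3]
Op 11: conn=-76 S1=-3 S2=6 S3=28 blocked=[1, 2, 3]
Op 12: conn=-82 S1=-9 S2=6 S3=28 blocked=[1, 2, 3]
Op 13: conn=-54 S1=-9 S2=6 S3=28 blocked=[1, 2, 3]

Answer: -54 -9 6 28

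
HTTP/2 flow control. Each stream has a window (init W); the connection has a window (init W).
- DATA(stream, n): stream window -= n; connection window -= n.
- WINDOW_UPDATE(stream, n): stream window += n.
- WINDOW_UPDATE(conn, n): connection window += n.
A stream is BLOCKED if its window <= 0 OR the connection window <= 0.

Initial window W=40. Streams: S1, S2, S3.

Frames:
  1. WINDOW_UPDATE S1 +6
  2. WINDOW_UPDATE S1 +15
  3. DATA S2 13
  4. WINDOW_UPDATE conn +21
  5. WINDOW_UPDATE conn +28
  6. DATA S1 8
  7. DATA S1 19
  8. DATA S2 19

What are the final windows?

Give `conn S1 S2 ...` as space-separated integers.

Op 1: conn=40 S1=46 S2=40 S3=40 blocked=[]
Op 2: conn=40 S1=61 S2=40 S3=40 blocked=[]
Op 3: conn=27 S1=61 S2=27 S3=40 blocked=[]
Op 4: conn=48 S1=61 S2=27 S3=40 blocked=[]
Op 5: conn=76 S1=61 S2=27 S3=40 blocked=[]
Op 6: conn=68 S1=53 S2=27 S3=40 blocked=[]
Op 7: conn=49 S1=34 S2=27 S3=40 blocked=[]
Op 8: conn=30 S1=34 S2=8 S3=40 blocked=[]

Answer: 30 34 8 40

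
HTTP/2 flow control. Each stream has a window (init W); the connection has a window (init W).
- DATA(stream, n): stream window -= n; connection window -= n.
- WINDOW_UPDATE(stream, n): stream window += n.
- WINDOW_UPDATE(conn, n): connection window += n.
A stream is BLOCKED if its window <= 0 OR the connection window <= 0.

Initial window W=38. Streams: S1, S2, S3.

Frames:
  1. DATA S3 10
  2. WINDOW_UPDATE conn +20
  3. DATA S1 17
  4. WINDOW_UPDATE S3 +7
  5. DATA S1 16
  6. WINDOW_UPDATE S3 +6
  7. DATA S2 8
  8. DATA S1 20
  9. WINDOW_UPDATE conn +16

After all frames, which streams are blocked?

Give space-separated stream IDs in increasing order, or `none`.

Op 1: conn=28 S1=38 S2=38 S3=28 blocked=[]
Op 2: conn=48 S1=38 S2=38 S3=28 blocked=[]
Op 3: conn=31 S1=21 S2=38 S3=28 blocked=[]
Op 4: conn=31 S1=21 S2=38 S3=35 blocked=[]
Op 5: conn=15 S1=5 S2=38 S3=35 blocked=[]
Op 6: conn=15 S1=5 S2=38 S3=41 blocked=[]
Op 7: conn=7 S1=5 S2=30 S3=41 blocked=[]
Op 8: conn=-13 S1=-15 S2=30 S3=41 blocked=[1, 2, 3]
Op 9: conn=3 S1=-15 S2=30 S3=41 blocked=[1]

Answer: S1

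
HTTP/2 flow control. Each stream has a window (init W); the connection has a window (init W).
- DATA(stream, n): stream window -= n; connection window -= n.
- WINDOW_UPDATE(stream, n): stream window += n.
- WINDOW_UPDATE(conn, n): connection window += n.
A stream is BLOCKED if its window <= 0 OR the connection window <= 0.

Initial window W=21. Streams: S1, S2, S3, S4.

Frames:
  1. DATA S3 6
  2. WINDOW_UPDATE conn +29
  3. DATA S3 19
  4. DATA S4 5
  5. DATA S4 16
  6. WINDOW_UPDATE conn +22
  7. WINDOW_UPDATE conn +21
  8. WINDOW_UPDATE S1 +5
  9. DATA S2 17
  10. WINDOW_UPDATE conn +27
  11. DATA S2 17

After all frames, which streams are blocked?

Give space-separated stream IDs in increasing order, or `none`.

Answer: S2 S3 S4

Derivation:
Op 1: conn=15 S1=21 S2=21 S3=15 S4=21 blocked=[]
Op 2: conn=44 S1=21 S2=21 S3=15 S4=21 blocked=[]
Op 3: conn=25 S1=21 S2=21 S3=-4 S4=21 blocked=[3]
Op 4: conn=20 S1=21 S2=21 S3=-4 S4=16 blocked=[3]
Op 5: conn=4 S1=21 S2=21 S3=-4 S4=0 blocked=[3, 4]
Op 6: conn=26 S1=21 S2=21 S3=-4 S4=0 blocked=[3, 4]
Op 7: conn=47 S1=21 S2=21 S3=-4 S4=0 blocked=[3, 4]
Op 8: conn=47 S1=26 S2=21 S3=-4 S4=0 blocked=[3, 4]
Op 9: conn=30 S1=26 S2=4 S3=-4 S4=0 blocked=[3, 4]
Op 10: conn=57 S1=26 S2=4 S3=-4 S4=0 blocked=[3, 4]
Op 11: conn=40 S1=26 S2=-13 S3=-4 S4=0 blocked=[2, 3, 4]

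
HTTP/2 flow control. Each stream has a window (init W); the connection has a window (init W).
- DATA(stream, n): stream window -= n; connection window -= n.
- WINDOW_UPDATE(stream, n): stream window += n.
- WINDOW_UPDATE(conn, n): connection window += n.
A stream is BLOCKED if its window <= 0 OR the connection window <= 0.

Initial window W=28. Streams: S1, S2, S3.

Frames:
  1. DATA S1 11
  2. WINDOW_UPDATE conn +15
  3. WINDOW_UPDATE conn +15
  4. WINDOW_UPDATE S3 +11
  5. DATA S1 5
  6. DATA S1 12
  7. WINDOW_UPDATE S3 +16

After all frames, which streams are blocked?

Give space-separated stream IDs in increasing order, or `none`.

Answer: S1

Derivation:
Op 1: conn=17 S1=17 S2=28 S3=28 blocked=[]
Op 2: conn=32 S1=17 S2=28 S3=28 blocked=[]
Op 3: conn=47 S1=17 S2=28 S3=28 blocked=[]
Op 4: conn=47 S1=17 S2=28 S3=39 blocked=[]
Op 5: conn=42 S1=12 S2=28 S3=39 blocked=[]
Op 6: conn=30 S1=0 S2=28 S3=39 blocked=[1]
Op 7: conn=30 S1=0 S2=28 S3=55 blocked=[1]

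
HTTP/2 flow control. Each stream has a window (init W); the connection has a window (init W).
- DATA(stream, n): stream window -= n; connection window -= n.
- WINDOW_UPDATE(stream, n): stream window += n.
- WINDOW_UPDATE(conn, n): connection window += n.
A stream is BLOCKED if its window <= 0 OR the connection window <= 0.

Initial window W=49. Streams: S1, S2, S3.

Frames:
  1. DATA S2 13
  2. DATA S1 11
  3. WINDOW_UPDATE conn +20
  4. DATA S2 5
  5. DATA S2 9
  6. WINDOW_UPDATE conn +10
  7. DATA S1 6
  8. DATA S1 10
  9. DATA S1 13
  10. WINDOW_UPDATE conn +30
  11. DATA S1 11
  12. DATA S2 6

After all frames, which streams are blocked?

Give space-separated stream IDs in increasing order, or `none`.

Answer: S1

Derivation:
Op 1: conn=36 S1=49 S2=36 S3=49 blocked=[]
Op 2: conn=25 S1=38 S2=36 S3=49 blocked=[]
Op 3: conn=45 S1=38 S2=36 S3=49 blocked=[]
Op 4: conn=40 S1=38 S2=31 S3=49 blocked=[]
Op 5: conn=31 S1=38 S2=22 S3=49 blocked=[]
Op 6: conn=41 S1=38 S2=22 S3=49 blocked=[]
Op 7: conn=35 S1=32 S2=22 S3=49 blocked=[]
Op 8: conn=25 S1=22 S2=22 S3=49 blocked=[]
Op 9: conn=12 S1=9 S2=22 S3=49 blocked=[]
Op 10: conn=42 S1=9 S2=22 S3=49 blocked=[]
Op 11: conn=31 S1=-2 S2=22 S3=49 blocked=[1]
Op 12: conn=25 S1=-2 S2=16 S3=49 blocked=[1]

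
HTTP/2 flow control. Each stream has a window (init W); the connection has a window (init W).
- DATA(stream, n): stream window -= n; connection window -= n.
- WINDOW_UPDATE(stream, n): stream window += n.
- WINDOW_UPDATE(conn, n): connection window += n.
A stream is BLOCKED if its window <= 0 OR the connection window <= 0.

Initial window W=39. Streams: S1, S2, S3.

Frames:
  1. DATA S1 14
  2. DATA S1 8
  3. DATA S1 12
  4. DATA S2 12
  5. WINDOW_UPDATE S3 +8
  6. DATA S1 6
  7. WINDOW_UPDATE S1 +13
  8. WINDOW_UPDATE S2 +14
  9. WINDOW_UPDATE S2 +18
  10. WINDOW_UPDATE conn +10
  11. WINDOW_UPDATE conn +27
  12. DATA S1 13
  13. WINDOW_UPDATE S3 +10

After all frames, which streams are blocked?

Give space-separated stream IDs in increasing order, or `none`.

Op 1: conn=25 S1=25 S2=39 S3=39 blocked=[]
Op 2: conn=17 S1=17 S2=39 S3=39 blocked=[]
Op 3: conn=5 S1=5 S2=39 S3=39 blocked=[]
Op 4: conn=-7 S1=5 S2=27 S3=39 blocked=[1, 2, 3]
Op 5: conn=-7 S1=5 S2=27 S3=47 blocked=[1, 2, 3]
Op 6: conn=-13 S1=-1 S2=27 S3=47 blocked=[1, 2, 3]
Op 7: conn=-13 S1=12 S2=27 S3=47 blocked=[1, 2, 3]
Op 8: conn=-13 S1=12 S2=41 S3=47 blocked=[1, 2, 3]
Op 9: conn=-13 S1=12 S2=59 S3=47 blocked=[1, 2, 3]
Op 10: conn=-3 S1=12 S2=59 S3=47 blocked=[1, 2, 3]
Op 11: conn=24 S1=12 S2=59 S3=47 blocked=[]
Op 12: conn=11 S1=-1 S2=59 S3=47 blocked=[1]
Op 13: conn=11 S1=-1 S2=59 S3=57 blocked=[1]

Answer: S1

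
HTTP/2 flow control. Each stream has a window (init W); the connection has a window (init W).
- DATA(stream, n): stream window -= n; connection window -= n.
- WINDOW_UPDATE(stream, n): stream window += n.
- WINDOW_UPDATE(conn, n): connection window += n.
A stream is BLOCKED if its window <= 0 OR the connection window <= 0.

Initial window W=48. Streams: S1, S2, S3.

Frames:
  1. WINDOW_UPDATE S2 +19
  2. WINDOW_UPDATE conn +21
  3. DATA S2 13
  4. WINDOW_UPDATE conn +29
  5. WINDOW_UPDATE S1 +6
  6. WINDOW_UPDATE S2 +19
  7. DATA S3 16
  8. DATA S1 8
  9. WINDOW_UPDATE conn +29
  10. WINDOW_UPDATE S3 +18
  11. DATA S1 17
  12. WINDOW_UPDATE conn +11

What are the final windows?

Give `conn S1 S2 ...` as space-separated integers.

Answer: 84 29 73 50

Derivation:
Op 1: conn=48 S1=48 S2=67 S3=48 blocked=[]
Op 2: conn=69 S1=48 S2=67 S3=48 blocked=[]
Op 3: conn=56 S1=48 S2=54 S3=48 blocked=[]
Op 4: conn=85 S1=48 S2=54 S3=48 blocked=[]
Op 5: conn=85 S1=54 S2=54 S3=48 blocked=[]
Op 6: conn=85 S1=54 S2=73 S3=48 blocked=[]
Op 7: conn=69 S1=54 S2=73 S3=32 blocked=[]
Op 8: conn=61 S1=46 S2=73 S3=32 blocked=[]
Op 9: conn=90 S1=46 S2=73 S3=32 blocked=[]
Op 10: conn=90 S1=46 S2=73 S3=50 blocked=[]
Op 11: conn=73 S1=29 S2=73 S3=50 blocked=[]
Op 12: conn=84 S1=29 S2=73 S3=50 blocked=[]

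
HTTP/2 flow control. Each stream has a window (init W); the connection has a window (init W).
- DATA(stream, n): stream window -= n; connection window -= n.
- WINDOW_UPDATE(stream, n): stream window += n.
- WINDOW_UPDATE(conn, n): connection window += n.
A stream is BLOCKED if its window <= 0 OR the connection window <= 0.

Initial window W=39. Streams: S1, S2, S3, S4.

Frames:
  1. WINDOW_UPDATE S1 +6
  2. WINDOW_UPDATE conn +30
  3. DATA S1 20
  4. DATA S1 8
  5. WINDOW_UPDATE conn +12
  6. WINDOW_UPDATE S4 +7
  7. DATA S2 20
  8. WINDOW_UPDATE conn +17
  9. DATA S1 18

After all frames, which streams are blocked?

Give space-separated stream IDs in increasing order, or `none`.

Answer: S1

Derivation:
Op 1: conn=39 S1=45 S2=39 S3=39 S4=39 blocked=[]
Op 2: conn=69 S1=45 S2=39 S3=39 S4=39 blocked=[]
Op 3: conn=49 S1=25 S2=39 S3=39 S4=39 blocked=[]
Op 4: conn=41 S1=17 S2=39 S3=39 S4=39 blocked=[]
Op 5: conn=53 S1=17 S2=39 S3=39 S4=39 blocked=[]
Op 6: conn=53 S1=17 S2=39 S3=39 S4=46 blocked=[]
Op 7: conn=33 S1=17 S2=19 S3=39 S4=46 blocked=[]
Op 8: conn=50 S1=17 S2=19 S3=39 S4=46 blocked=[]
Op 9: conn=32 S1=-1 S2=19 S3=39 S4=46 blocked=[1]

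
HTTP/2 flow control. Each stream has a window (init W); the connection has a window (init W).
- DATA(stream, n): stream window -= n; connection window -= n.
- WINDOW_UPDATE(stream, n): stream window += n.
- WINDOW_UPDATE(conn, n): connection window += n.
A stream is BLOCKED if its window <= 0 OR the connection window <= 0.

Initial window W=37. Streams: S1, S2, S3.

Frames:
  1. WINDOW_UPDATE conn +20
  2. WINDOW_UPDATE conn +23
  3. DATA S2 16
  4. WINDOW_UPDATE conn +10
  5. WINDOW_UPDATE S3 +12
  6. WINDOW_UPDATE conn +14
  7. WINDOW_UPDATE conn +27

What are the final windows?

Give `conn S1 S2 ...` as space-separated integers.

Op 1: conn=57 S1=37 S2=37 S3=37 blocked=[]
Op 2: conn=80 S1=37 S2=37 S3=37 blocked=[]
Op 3: conn=64 S1=37 S2=21 S3=37 blocked=[]
Op 4: conn=74 S1=37 S2=21 S3=37 blocked=[]
Op 5: conn=74 S1=37 S2=21 S3=49 blocked=[]
Op 6: conn=88 S1=37 S2=21 S3=49 blocked=[]
Op 7: conn=115 S1=37 S2=21 S3=49 blocked=[]

Answer: 115 37 21 49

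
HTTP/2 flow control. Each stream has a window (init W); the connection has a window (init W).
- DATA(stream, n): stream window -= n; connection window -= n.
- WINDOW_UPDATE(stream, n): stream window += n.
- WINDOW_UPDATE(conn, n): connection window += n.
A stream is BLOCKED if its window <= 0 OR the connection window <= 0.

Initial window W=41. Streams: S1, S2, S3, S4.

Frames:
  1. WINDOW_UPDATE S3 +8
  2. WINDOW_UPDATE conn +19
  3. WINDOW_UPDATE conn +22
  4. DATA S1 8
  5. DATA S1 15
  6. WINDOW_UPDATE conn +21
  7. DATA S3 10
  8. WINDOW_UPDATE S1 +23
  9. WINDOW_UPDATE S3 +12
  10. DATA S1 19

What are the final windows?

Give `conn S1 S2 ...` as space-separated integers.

Op 1: conn=41 S1=41 S2=41 S3=49 S4=41 blocked=[]
Op 2: conn=60 S1=41 S2=41 S3=49 S4=41 blocked=[]
Op 3: conn=82 S1=41 S2=41 S3=49 S4=41 blocked=[]
Op 4: conn=74 S1=33 S2=41 S3=49 S4=41 blocked=[]
Op 5: conn=59 S1=18 S2=41 S3=49 S4=41 blocked=[]
Op 6: conn=80 S1=18 S2=41 S3=49 S4=41 blocked=[]
Op 7: conn=70 S1=18 S2=41 S3=39 S4=41 blocked=[]
Op 8: conn=70 S1=41 S2=41 S3=39 S4=41 blocked=[]
Op 9: conn=70 S1=41 S2=41 S3=51 S4=41 blocked=[]
Op 10: conn=51 S1=22 S2=41 S3=51 S4=41 blocked=[]

Answer: 51 22 41 51 41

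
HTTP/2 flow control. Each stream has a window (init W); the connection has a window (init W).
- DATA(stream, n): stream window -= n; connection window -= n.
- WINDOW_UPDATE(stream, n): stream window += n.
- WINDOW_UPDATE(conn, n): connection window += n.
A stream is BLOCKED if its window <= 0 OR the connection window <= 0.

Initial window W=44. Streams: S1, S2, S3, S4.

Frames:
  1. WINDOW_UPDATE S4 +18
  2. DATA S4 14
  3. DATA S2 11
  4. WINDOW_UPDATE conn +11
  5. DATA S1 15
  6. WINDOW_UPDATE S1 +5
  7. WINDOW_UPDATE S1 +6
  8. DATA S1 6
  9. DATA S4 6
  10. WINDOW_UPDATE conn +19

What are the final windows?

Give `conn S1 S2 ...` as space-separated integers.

Answer: 22 34 33 44 42

Derivation:
Op 1: conn=44 S1=44 S2=44 S3=44 S4=62 blocked=[]
Op 2: conn=30 S1=44 S2=44 S3=44 S4=48 blocked=[]
Op 3: conn=19 S1=44 S2=33 S3=44 S4=48 blocked=[]
Op 4: conn=30 S1=44 S2=33 S3=44 S4=48 blocked=[]
Op 5: conn=15 S1=29 S2=33 S3=44 S4=48 blocked=[]
Op 6: conn=15 S1=34 S2=33 S3=44 S4=48 blocked=[]
Op 7: conn=15 S1=40 S2=33 S3=44 S4=48 blocked=[]
Op 8: conn=9 S1=34 S2=33 S3=44 S4=48 blocked=[]
Op 9: conn=3 S1=34 S2=33 S3=44 S4=42 blocked=[]
Op 10: conn=22 S1=34 S2=33 S3=44 S4=42 blocked=[]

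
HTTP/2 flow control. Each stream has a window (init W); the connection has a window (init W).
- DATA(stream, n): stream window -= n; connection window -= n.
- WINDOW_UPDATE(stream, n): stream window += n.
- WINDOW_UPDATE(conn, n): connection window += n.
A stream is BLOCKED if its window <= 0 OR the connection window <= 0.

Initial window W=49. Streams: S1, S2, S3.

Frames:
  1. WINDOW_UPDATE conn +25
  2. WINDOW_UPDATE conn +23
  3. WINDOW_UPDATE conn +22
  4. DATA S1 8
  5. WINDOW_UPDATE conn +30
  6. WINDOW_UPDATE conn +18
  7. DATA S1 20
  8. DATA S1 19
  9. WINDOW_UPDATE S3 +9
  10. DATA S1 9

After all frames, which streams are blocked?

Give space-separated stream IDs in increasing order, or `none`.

Answer: S1

Derivation:
Op 1: conn=74 S1=49 S2=49 S3=49 blocked=[]
Op 2: conn=97 S1=49 S2=49 S3=49 blocked=[]
Op 3: conn=119 S1=49 S2=49 S3=49 blocked=[]
Op 4: conn=111 S1=41 S2=49 S3=49 blocked=[]
Op 5: conn=141 S1=41 S2=49 S3=49 blocked=[]
Op 6: conn=159 S1=41 S2=49 S3=49 blocked=[]
Op 7: conn=139 S1=21 S2=49 S3=49 blocked=[]
Op 8: conn=120 S1=2 S2=49 S3=49 blocked=[]
Op 9: conn=120 S1=2 S2=49 S3=58 blocked=[]
Op 10: conn=111 S1=-7 S2=49 S3=58 blocked=[1]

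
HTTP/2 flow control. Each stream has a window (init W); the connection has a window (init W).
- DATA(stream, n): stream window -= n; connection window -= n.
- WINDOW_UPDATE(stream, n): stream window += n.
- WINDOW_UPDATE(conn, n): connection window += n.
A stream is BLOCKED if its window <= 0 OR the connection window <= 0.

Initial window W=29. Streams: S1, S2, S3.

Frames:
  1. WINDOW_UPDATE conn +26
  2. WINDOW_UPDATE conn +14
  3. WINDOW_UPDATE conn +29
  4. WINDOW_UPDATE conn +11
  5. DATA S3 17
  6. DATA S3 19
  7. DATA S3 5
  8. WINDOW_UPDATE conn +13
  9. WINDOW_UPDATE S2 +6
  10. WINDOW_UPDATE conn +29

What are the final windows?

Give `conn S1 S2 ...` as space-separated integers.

Op 1: conn=55 S1=29 S2=29 S3=29 blocked=[]
Op 2: conn=69 S1=29 S2=29 S3=29 blocked=[]
Op 3: conn=98 S1=29 S2=29 S3=29 blocked=[]
Op 4: conn=109 S1=29 S2=29 S3=29 blocked=[]
Op 5: conn=92 S1=29 S2=29 S3=12 blocked=[]
Op 6: conn=73 S1=29 S2=29 S3=-7 blocked=[3]
Op 7: conn=68 S1=29 S2=29 S3=-12 blocked=[3]
Op 8: conn=81 S1=29 S2=29 S3=-12 blocked=[3]
Op 9: conn=81 S1=29 S2=35 S3=-12 blocked=[3]
Op 10: conn=110 S1=29 S2=35 S3=-12 blocked=[3]

Answer: 110 29 35 -12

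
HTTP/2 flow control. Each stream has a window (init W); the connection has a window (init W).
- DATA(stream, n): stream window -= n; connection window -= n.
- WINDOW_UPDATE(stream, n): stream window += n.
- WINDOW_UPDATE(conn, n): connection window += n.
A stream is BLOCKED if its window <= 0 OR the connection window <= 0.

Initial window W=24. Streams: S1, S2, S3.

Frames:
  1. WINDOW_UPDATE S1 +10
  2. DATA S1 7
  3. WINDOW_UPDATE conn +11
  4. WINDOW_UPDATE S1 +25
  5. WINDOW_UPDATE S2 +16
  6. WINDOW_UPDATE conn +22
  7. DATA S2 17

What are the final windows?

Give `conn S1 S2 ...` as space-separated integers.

Answer: 33 52 23 24

Derivation:
Op 1: conn=24 S1=34 S2=24 S3=24 blocked=[]
Op 2: conn=17 S1=27 S2=24 S3=24 blocked=[]
Op 3: conn=28 S1=27 S2=24 S3=24 blocked=[]
Op 4: conn=28 S1=52 S2=24 S3=24 blocked=[]
Op 5: conn=28 S1=52 S2=40 S3=24 blocked=[]
Op 6: conn=50 S1=52 S2=40 S3=24 blocked=[]
Op 7: conn=33 S1=52 S2=23 S3=24 blocked=[]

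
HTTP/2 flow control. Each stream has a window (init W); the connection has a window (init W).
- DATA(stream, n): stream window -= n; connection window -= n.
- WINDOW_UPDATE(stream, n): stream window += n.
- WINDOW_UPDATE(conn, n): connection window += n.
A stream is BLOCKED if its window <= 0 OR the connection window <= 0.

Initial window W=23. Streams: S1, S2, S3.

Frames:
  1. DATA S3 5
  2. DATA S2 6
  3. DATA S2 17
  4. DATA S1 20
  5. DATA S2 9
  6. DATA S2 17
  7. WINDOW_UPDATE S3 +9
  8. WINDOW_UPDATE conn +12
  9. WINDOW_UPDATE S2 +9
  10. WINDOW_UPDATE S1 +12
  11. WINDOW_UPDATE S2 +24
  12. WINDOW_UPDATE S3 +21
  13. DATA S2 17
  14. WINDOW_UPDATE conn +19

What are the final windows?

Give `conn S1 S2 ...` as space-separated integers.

Op 1: conn=18 S1=23 S2=23 S3=18 blocked=[]
Op 2: conn=12 S1=23 S2=17 S3=18 blocked=[]
Op 3: conn=-5 S1=23 S2=0 S3=18 blocked=[1, 2, 3]
Op 4: conn=-25 S1=3 S2=0 S3=18 blocked=[1, 2, 3]
Op 5: conn=-34 S1=3 S2=-9 S3=18 blocked=[1, 2, 3]
Op 6: conn=-51 S1=3 S2=-26 S3=18 blocked=[1, 2, 3]
Op 7: conn=-51 S1=3 S2=-26 S3=27 blocked=[1, 2, 3]
Op 8: conn=-39 S1=3 S2=-26 S3=27 blocked=[1, 2, 3]
Op 9: conn=-39 S1=3 S2=-17 S3=27 blocked=[1, 2, 3]
Op 10: conn=-39 S1=15 S2=-17 S3=27 blocked=[1, 2, 3]
Op 11: conn=-39 S1=15 S2=7 S3=27 blocked=[1, 2, 3]
Op 12: conn=-39 S1=15 S2=7 S3=48 blocked=[1, 2, 3]
Op 13: conn=-56 S1=15 S2=-10 S3=48 blocked=[1, 2, 3]
Op 14: conn=-37 S1=15 S2=-10 S3=48 blocked=[1, 2, 3]

Answer: -37 15 -10 48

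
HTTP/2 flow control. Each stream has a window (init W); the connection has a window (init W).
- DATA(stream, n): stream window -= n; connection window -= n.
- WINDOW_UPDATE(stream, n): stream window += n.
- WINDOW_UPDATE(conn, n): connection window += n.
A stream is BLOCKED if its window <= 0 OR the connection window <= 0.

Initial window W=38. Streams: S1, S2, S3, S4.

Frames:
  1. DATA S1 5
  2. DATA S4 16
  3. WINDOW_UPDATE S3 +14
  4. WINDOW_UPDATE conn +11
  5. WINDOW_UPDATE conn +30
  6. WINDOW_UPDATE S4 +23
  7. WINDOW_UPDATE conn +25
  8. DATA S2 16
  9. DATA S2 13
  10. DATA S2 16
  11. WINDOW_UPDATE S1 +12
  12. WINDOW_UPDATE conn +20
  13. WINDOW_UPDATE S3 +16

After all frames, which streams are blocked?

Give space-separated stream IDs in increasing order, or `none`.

Op 1: conn=33 S1=33 S2=38 S3=38 S4=38 blocked=[]
Op 2: conn=17 S1=33 S2=38 S3=38 S4=22 blocked=[]
Op 3: conn=17 S1=33 S2=38 S3=52 S4=22 blocked=[]
Op 4: conn=28 S1=33 S2=38 S3=52 S4=22 blocked=[]
Op 5: conn=58 S1=33 S2=38 S3=52 S4=22 blocked=[]
Op 6: conn=58 S1=33 S2=38 S3=52 S4=45 blocked=[]
Op 7: conn=83 S1=33 S2=38 S3=52 S4=45 blocked=[]
Op 8: conn=67 S1=33 S2=22 S3=52 S4=45 blocked=[]
Op 9: conn=54 S1=33 S2=9 S3=52 S4=45 blocked=[]
Op 10: conn=38 S1=33 S2=-7 S3=52 S4=45 blocked=[2]
Op 11: conn=38 S1=45 S2=-7 S3=52 S4=45 blocked=[2]
Op 12: conn=58 S1=45 S2=-7 S3=52 S4=45 blocked=[2]
Op 13: conn=58 S1=45 S2=-7 S3=68 S4=45 blocked=[2]

Answer: S2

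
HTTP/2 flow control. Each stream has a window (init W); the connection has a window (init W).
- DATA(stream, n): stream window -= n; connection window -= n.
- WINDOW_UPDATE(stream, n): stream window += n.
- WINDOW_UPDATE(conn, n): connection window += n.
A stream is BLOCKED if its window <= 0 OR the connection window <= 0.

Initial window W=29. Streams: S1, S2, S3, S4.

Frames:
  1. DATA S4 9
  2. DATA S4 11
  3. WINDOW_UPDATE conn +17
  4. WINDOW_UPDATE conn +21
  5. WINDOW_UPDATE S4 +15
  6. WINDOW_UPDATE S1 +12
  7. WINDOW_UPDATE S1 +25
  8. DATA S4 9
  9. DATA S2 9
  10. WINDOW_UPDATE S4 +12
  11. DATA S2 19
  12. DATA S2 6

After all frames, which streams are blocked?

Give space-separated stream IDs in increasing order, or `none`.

Op 1: conn=20 S1=29 S2=29 S3=29 S4=20 blocked=[]
Op 2: conn=9 S1=29 S2=29 S3=29 S4=9 blocked=[]
Op 3: conn=26 S1=29 S2=29 S3=29 S4=9 blocked=[]
Op 4: conn=47 S1=29 S2=29 S3=29 S4=9 blocked=[]
Op 5: conn=47 S1=29 S2=29 S3=29 S4=24 blocked=[]
Op 6: conn=47 S1=41 S2=29 S3=29 S4=24 blocked=[]
Op 7: conn=47 S1=66 S2=29 S3=29 S4=24 blocked=[]
Op 8: conn=38 S1=66 S2=29 S3=29 S4=15 blocked=[]
Op 9: conn=29 S1=66 S2=20 S3=29 S4=15 blocked=[]
Op 10: conn=29 S1=66 S2=20 S3=29 S4=27 blocked=[]
Op 11: conn=10 S1=66 S2=1 S3=29 S4=27 blocked=[]
Op 12: conn=4 S1=66 S2=-5 S3=29 S4=27 blocked=[2]

Answer: S2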